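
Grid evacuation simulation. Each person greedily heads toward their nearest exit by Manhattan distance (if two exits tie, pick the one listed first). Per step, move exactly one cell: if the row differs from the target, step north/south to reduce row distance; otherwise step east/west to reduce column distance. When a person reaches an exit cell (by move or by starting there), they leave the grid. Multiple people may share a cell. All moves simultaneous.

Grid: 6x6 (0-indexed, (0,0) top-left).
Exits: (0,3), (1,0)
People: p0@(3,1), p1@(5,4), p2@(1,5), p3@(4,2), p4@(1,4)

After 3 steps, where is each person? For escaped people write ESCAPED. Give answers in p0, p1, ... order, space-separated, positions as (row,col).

Step 1: p0:(3,1)->(2,1) | p1:(5,4)->(4,4) | p2:(1,5)->(0,5) | p3:(4,2)->(3,2) | p4:(1,4)->(0,4)
Step 2: p0:(2,1)->(1,1) | p1:(4,4)->(3,4) | p2:(0,5)->(0,4) | p3:(3,2)->(2,2) | p4:(0,4)->(0,3)->EXIT
Step 3: p0:(1,1)->(1,0)->EXIT | p1:(3,4)->(2,4) | p2:(0,4)->(0,3)->EXIT | p3:(2,2)->(1,2) | p4:escaped

ESCAPED (2,4) ESCAPED (1,2) ESCAPED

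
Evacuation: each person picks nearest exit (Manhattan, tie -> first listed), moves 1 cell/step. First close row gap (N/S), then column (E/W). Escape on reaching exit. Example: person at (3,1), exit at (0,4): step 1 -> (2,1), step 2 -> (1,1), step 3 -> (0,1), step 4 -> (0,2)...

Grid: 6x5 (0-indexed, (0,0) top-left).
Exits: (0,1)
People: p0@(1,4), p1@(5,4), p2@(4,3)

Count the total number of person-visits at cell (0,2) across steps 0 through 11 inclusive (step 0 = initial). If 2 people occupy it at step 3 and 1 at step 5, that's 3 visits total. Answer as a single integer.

Step 0: p0@(1,4) p1@(5,4) p2@(4,3) -> at (0,2): 0 [-], cum=0
Step 1: p0@(0,4) p1@(4,4) p2@(3,3) -> at (0,2): 0 [-], cum=0
Step 2: p0@(0,3) p1@(3,4) p2@(2,3) -> at (0,2): 0 [-], cum=0
Step 3: p0@(0,2) p1@(2,4) p2@(1,3) -> at (0,2): 1 [p0], cum=1
Step 4: p0@ESC p1@(1,4) p2@(0,3) -> at (0,2): 0 [-], cum=1
Step 5: p0@ESC p1@(0,4) p2@(0,2) -> at (0,2): 1 [p2], cum=2
Step 6: p0@ESC p1@(0,3) p2@ESC -> at (0,2): 0 [-], cum=2
Step 7: p0@ESC p1@(0,2) p2@ESC -> at (0,2): 1 [p1], cum=3
Step 8: p0@ESC p1@ESC p2@ESC -> at (0,2): 0 [-], cum=3
Total visits = 3

Answer: 3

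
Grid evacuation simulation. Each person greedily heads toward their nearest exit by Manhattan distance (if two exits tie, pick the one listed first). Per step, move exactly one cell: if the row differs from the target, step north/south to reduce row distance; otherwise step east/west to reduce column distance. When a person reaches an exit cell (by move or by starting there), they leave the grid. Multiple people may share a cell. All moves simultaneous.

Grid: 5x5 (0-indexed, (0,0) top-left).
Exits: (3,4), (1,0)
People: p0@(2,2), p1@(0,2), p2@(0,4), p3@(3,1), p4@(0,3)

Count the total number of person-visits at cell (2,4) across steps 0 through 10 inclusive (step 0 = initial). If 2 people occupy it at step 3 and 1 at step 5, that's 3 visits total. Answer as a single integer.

Answer: 1

Derivation:
Step 0: p0@(2,2) p1@(0,2) p2@(0,4) p3@(3,1) p4@(0,3) -> at (2,4): 0 [-], cum=0
Step 1: p0@(3,2) p1@(1,2) p2@(1,4) p3@(3,2) p4@(1,3) -> at (2,4): 0 [-], cum=0
Step 2: p0@(3,3) p1@(1,1) p2@(2,4) p3@(3,3) p4@(2,3) -> at (2,4): 1 [p2], cum=1
Step 3: p0@ESC p1@ESC p2@ESC p3@ESC p4@(3,3) -> at (2,4): 0 [-], cum=1
Step 4: p0@ESC p1@ESC p2@ESC p3@ESC p4@ESC -> at (2,4): 0 [-], cum=1
Total visits = 1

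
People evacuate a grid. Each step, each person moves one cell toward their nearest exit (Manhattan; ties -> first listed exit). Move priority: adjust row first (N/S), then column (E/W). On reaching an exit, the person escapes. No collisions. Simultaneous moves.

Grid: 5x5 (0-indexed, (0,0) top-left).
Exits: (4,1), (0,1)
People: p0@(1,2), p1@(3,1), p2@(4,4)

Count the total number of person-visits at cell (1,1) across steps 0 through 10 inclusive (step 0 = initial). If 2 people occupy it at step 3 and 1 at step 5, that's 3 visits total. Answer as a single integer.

Answer: 0

Derivation:
Step 0: p0@(1,2) p1@(3,1) p2@(4,4) -> at (1,1): 0 [-], cum=0
Step 1: p0@(0,2) p1@ESC p2@(4,3) -> at (1,1): 0 [-], cum=0
Step 2: p0@ESC p1@ESC p2@(4,2) -> at (1,1): 0 [-], cum=0
Step 3: p0@ESC p1@ESC p2@ESC -> at (1,1): 0 [-], cum=0
Total visits = 0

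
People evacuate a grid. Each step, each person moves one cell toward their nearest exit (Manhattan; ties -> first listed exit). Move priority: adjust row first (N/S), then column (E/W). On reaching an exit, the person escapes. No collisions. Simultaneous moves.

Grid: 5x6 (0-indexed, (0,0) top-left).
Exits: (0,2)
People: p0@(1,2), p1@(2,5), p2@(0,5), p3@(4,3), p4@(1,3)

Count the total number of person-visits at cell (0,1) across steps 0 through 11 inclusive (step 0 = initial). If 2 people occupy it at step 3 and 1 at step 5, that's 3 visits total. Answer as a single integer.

Answer: 0

Derivation:
Step 0: p0@(1,2) p1@(2,5) p2@(0,5) p3@(4,3) p4@(1,3) -> at (0,1): 0 [-], cum=0
Step 1: p0@ESC p1@(1,5) p2@(0,4) p3@(3,3) p4@(0,3) -> at (0,1): 0 [-], cum=0
Step 2: p0@ESC p1@(0,5) p2@(0,3) p3@(2,3) p4@ESC -> at (0,1): 0 [-], cum=0
Step 3: p0@ESC p1@(0,4) p2@ESC p3@(1,3) p4@ESC -> at (0,1): 0 [-], cum=0
Step 4: p0@ESC p1@(0,3) p2@ESC p3@(0,3) p4@ESC -> at (0,1): 0 [-], cum=0
Step 5: p0@ESC p1@ESC p2@ESC p3@ESC p4@ESC -> at (0,1): 0 [-], cum=0
Total visits = 0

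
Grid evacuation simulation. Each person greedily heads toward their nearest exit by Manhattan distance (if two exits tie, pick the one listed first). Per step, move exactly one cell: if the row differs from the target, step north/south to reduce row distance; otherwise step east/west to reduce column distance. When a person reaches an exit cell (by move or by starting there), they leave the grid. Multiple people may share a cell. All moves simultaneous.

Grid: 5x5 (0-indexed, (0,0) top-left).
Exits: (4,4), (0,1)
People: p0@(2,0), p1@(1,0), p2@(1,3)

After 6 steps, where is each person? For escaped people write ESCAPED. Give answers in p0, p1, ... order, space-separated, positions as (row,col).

Step 1: p0:(2,0)->(1,0) | p1:(1,0)->(0,0) | p2:(1,3)->(0,3)
Step 2: p0:(1,0)->(0,0) | p1:(0,0)->(0,1)->EXIT | p2:(0,3)->(0,2)
Step 3: p0:(0,0)->(0,1)->EXIT | p1:escaped | p2:(0,2)->(0,1)->EXIT

ESCAPED ESCAPED ESCAPED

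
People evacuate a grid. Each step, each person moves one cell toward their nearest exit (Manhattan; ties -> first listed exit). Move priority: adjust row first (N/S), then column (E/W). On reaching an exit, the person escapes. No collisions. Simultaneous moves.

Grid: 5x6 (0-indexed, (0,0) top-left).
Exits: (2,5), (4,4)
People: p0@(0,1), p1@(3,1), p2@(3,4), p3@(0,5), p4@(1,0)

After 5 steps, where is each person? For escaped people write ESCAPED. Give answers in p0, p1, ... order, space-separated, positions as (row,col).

Step 1: p0:(0,1)->(1,1) | p1:(3,1)->(4,1) | p2:(3,4)->(4,4)->EXIT | p3:(0,5)->(1,5) | p4:(1,0)->(2,0)
Step 2: p0:(1,1)->(2,1) | p1:(4,1)->(4,2) | p2:escaped | p3:(1,5)->(2,5)->EXIT | p4:(2,0)->(2,1)
Step 3: p0:(2,1)->(2,2) | p1:(4,2)->(4,3) | p2:escaped | p3:escaped | p4:(2,1)->(2,2)
Step 4: p0:(2,2)->(2,3) | p1:(4,3)->(4,4)->EXIT | p2:escaped | p3:escaped | p4:(2,2)->(2,3)
Step 5: p0:(2,3)->(2,4) | p1:escaped | p2:escaped | p3:escaped | p4:(2,3)->(2,4)

(2,4) ESCAPED ESCAPED ESCAPED (2,4)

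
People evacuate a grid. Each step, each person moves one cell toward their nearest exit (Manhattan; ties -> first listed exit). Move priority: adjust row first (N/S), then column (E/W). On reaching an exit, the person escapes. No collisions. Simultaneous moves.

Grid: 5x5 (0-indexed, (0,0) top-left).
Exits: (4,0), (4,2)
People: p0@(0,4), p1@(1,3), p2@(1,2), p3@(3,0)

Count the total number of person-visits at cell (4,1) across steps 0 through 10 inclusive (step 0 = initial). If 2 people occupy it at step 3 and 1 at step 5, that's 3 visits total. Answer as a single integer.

Step 0: p0@(0,4) p1@(1,3) p2@(1,2) p3@(3,0) -> at (4,1): 0 [-], cum=0
Step 1: p0@(1,4) p1@(2,3) p2@(2,2) p3@ESC -> at (4,1): 0 [-], cum=0
Step 2: p0@(2,4) p1@(3,3) p2@(3,2) p3@ESC -> at (4,1): 0 [-], cum=0
Step 3: p0@(3,4) p1@(4,3) p2@ESC p3@ESC -> at (4,1): 0 [-], cum=0
Step 4: p0@(4,4) p1@ESC p2@ESC p3@ESC -> at (4,1): 0 [-], cum=0
Step 5: p0@(4,3) p1@ESC p2@ESC p3@ESC -> at (4,1): 0 [-], cum=0
Step 6: p0@ESC p1@ESC p2@ESC p3@ESC -> at (4,1): 0 [-], cum=0
Total visits = 0

Answer: 0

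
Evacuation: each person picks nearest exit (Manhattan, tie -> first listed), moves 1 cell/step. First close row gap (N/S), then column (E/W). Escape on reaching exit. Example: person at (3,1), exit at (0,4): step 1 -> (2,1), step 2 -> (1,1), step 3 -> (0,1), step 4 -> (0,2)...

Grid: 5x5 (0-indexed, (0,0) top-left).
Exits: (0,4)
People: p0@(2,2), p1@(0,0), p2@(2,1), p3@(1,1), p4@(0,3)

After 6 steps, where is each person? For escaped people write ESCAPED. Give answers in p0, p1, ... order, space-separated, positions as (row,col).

Step 1: p0:(2,2)->(1,2) | p1:(0,0)->(0,1) | p2:(2,1)->(1,1) | p3:(1,1)->(0,1) | p4:(0,3)->(0,4)->EXIT
Step 2: p0:(1,2)->(0,2) | p1:(0,1)->(0,2) | p2:(1,1)->(0,1) | p3:(0,1)->(0,2) | p4:escaped
Step 3: p0:(0,2)->(0,3) | p1:(0,2)->(0,3) | p2:(0,1)->(0,2) | p3:(0,2)->(0,3) | p4:escaped
Step 4: p0:(0,3)->(0,4)->EXIT | p1:(0,3)->(0,4)->EXIT | p2:(0,2)->(0,3) | p3:(0,3)->(0,4)->EXIT | p4:escaped
Step 5: p0:escaped | p1:escaped | p2:(0,3)->(0,4)->EXIT | p3:escaped | p4:escaped

ESCAPED ESCAPED ESCAPED ESCAPED ESCAPED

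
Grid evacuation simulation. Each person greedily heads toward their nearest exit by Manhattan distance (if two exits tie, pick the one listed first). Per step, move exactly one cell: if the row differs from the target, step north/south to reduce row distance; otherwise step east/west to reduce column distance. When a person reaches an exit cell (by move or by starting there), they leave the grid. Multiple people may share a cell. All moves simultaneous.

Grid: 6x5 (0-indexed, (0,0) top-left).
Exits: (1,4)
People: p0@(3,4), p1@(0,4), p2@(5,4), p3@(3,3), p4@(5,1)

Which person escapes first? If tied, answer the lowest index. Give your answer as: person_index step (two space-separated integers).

Step 1: p0:(3,4)->(2,4) | p1:(0,4)->(1,4)->EXIT | p2:(5,4)->(4,4) | p3:(3,3)->(2,3) | p4:(5,1)->(4,1)
Step 2: p0:(2,4)->(1,4)->EXIT | p1:escaped | p2:(4,4)->(3,4) | p3:(2,3)->(1,3) | p4:(4,1)->(3,1)
Step 3: p0:escaped | p1:escaped | p2:(3,4)->(2,4) | p3:(1,3)->(1,4)->EXIT | p4:(3,1)->(2,1)
Step 4: p0:escaped | p1:escaped | p2:(2,4)->(1,4)->EXIT | p3:escaped | p4:(2,1)->(1,1)
Step 5: p0:escaped | p1:escaped | p2:escaped | p3:escaped | p4:(1,1)->(1,2)
Step 6: p0:escaped | p1:escaped | p2:escaped | p3:escaped | p4:(1,2)->(1,3)
Step 7: p0:escaped | p1:escaped | p2:escaped | p3:escaped | p4:(1,3)->(1,4)->EXIT
Exit steps: [2, 1, 4, 3, 7]
First to escape: p1 at step 1

Answer: 1 1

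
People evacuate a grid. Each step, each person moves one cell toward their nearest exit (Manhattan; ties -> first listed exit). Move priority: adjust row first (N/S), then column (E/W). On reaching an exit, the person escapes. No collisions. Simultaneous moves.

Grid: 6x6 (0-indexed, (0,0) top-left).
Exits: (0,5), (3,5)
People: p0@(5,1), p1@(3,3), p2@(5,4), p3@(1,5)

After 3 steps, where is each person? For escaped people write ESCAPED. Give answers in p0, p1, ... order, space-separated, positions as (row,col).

Step 1: p0:(5,1)->(4,1) | p1:(3,3)->(3,4) | p2:(5,4)->(4,4) | p3:(1,5)->(0,5)->EXIT
Step 2: p0:(4,1)->(3,1) | p1:(3,4)->(3,5)->EXIT | p2:(4,4)->(3,4) | p3:escaped
Step 3: p0:(3,1)->(3,2) | p1:escaped | p2:(3,4)->(3,5)->EXIT | p3:escaped

(3,2) ESCAPED ESCAPED ESCAPED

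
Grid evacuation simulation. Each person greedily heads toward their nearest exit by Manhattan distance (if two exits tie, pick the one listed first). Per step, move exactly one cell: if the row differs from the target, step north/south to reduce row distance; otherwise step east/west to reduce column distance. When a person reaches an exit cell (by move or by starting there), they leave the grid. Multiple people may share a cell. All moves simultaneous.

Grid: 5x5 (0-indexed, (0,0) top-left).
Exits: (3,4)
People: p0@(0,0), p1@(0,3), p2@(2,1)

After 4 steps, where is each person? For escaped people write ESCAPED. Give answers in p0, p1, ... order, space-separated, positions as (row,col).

Step 1: p0:(0,0)->(1,0) | p1:(0,3)->(1,3) | p2:(2,1)->(3,1)
Step 2: p0:(1,0)->(2,0) | p1:(1,3)->(2,3) | p2:(3,1)->(3,2)
Step 3: p0:(2,0)->(3,0) | p1:(2,3)->(3,3) | p2:(3,2)->(3,3)
Step 4: p0:(3,0)->(3,1) | p1:(3,3)->(3,4)->EXIT | p2:(3,3)->(3,4)->EXIT

(3,1) ESCAPED ESCAPED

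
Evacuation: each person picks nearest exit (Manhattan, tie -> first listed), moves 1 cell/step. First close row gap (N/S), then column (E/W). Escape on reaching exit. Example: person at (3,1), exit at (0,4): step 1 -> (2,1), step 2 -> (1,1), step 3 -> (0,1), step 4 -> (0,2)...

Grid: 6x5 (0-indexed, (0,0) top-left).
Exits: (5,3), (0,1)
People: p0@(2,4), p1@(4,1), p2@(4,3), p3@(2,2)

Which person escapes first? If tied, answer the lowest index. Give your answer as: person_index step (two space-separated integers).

Answer: 2 1

Derivation:
Step 1: p0:(2,4)->(3,4) | p1:(4,1)->(5,1) | p2:(4,3)->(5,3)->EXIT | p3:(2,2)->(1,2)
Step 2: p0:(3,4)->(4,4) | p1:(5,1)->(5,2) | p2:escaped | p3:(1,2)->(0,2)
Step 3: p0:(4,4)->(5,4) | p1:(5,2)->(5,3)->EXIT | p2:escaped | p3:(0,2)->(0,1)->EXIT
Step 4: p0:(5,4)->(5,3)->EXIT | p1:escaped | p2:escaped | p3:escaped
Exit steps: [4, 3, 1, 3]
First to escape: p2 at step 1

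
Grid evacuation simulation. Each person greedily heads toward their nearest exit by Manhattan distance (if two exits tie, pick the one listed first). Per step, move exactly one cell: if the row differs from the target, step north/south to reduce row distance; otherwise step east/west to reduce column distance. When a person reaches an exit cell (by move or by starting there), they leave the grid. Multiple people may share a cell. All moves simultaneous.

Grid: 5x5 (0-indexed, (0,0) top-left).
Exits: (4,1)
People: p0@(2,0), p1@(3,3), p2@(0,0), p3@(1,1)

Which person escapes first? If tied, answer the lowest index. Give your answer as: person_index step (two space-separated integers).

Answer: 0 3

Derivation:
Step 1: p0:(2,0)->(3,0) | p1:(3,3)->(4,3) | p2:(0,0)->(1,0) | p3:(1,1)->(2,1)
Step 2: p0:(3,0)->(4,0) | p1:(4,3)->(4,2) | p2:(1,0)->(2,0) | p3:(2,1)->(3,1)
Step 3: p0:(4,0)->(4,1)->EXIT | p1:(4,2)->(4,1)->EXIT | p2:(2,0)->(3,0) | p3:(3,1)->(4,1)->EXIT
Step 4: p0:escaped | p1:escaped | p2:(3,0)->(4,0) | p3:escaped
Step 5: p0:escaped | p1:escaped | p2:(4,0)->(4,1)->EXIT | p3:escaped
Exit steps: [3, 3, 5, 3]
First to escape: p0 at step 3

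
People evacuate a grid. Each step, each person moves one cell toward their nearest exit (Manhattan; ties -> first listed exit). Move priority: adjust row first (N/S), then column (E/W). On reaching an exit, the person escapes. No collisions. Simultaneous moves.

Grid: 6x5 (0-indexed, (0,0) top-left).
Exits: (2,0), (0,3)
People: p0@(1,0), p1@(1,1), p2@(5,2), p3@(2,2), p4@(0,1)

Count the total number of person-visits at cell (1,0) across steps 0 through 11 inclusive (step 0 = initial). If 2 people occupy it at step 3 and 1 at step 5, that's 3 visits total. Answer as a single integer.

Answer: 1

Derivation:
Step 0: p0@(1,0) p1@(1,1) p2@(5,2) p3@(2,2) p4@(0,1) -> at (1,0): 1 [p0], cum=1
Step 1: p0@ESC p1@(2,1) p2@(4,2) p3@(2,1) p4@(0,2) -> at (1,0): 0 [-], cum=1
Step 2: p0@ESC p1@ESC p2@(3,2) p3@ESC p4@ESC -> at (1,0): 0 [-], cum=1
Step 3: p0@ESC p1@ESC p2@(2,2) p3@ESC p4@ESC -> at (1,0): 0 [-], cum=1
Step 4: p0@ESC p1@ESC p2@(2,1) p3@ESC p4@ESC -> at (1,0): 0 [-], cum=1
Step 5: p0@ESC p1@ESC p2@ESC p3@ESC p4@ESC -> at (1,0): 0 [-], cum=1
Total visits = 1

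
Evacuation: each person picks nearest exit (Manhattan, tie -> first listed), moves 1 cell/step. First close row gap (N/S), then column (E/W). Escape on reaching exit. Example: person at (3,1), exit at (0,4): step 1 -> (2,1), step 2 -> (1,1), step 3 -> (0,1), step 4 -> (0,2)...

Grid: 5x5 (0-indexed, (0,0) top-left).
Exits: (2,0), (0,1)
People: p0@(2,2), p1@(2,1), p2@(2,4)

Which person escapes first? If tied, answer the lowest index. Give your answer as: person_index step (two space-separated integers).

Step 1: p0:(2,2)->(2,1) | p1:(2,1)->(2,0)->EXIT | p2:(2,4)->(2,3)
Step 2: p0:(2,1)->(2,0)->EXIT | p1:escaped | p2:(2,3)->(2,2)
Step 3: p0:escaped | p1:escaped | p2:(2,2)->(2,1)
Step 4: p0:escaped | p1:escaped | p2:(2,1)->(2,0)->EXIT
Exit steps: [2, 1, 4]
First to escape: p1 at step 1

Answer: 1 1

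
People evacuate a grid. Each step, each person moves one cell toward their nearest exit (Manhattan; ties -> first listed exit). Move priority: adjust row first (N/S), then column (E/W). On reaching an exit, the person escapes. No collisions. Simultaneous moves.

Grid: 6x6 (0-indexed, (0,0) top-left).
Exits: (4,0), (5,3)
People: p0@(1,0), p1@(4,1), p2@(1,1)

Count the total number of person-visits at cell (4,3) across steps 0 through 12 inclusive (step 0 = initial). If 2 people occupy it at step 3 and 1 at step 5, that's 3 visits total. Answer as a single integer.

Step 0: p0@(1,0) p1@(4,1) p2@(1,1) -> at (4,3): 0 [-], cum=0
Step 1: p0@(2,0) p1@ESC p2@(2,1) -> at (4,3): 0 [-], cum=0
Step 2: p0@(3,0) p1@ESC p2@(3,1) -> at (4,3): 0 [-], cum=0
Step 3: p0@ESC p1@ESC p2@(4,1) -> at (4,3): 0 [-], cum=0
Step 4: p0@ESC p1@ESC p2@ESC -> at (4,3): 0 [-], cum=0
Total visits = 0

Answer: 0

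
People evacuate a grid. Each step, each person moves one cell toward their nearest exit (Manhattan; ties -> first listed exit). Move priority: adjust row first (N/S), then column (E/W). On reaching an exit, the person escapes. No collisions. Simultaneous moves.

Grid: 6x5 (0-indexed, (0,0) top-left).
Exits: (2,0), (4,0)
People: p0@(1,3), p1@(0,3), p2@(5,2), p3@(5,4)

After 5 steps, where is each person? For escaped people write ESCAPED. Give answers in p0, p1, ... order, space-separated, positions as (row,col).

Step 1: p0:(1,3)->(2,3) | p1:(0,3)->(1,3) | p2:(5,2)->(4,2) | p3:(5,4)->(4,4)
Step 2: p0:(2,3)->(2,2) | p1:(1,3)->(2,3) | p2:(4,2)->(4,1) | p3:(4,4)->(4,3)
Step 3: p0:(2,2)->(2,1) | p1:(2,3)->(2,2) | p2:(4,1)->(4,0)->EXIT | p3:(4,3)->(4,2)
Step 4: p0:(2,1)->(2,0)->EXIT | p1:(2,2)->(2,1) | p2:escaped | p3:(4,2)->(4,1)
Step 5: p0:escaped | p1:(2,1)->(2,0)->EXIT | p2:escaped | p3:(4,1)->(4,0)->EXIT

ESCAPED ESCAPED ESCAPED ESCAPED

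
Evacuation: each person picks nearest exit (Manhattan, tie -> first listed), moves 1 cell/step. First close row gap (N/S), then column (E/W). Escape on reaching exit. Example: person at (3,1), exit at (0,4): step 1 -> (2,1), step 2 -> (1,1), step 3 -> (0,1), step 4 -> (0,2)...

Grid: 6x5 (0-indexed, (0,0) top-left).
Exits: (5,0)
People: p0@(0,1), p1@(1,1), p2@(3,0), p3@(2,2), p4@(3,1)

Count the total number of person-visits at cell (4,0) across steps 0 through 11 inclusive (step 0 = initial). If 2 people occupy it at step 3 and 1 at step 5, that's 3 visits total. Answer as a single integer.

Answer: 1

Derivation:
Step 0: p0@(0,1) p1@(1,1) p2@(3,0) p3@(2,2) p4@(3,1) -> at (4,0): 0 [-], cum=0
Step 1: p0@(1,1) p1@(2,1) p2@(4,0) p3@(3,2) p4@(4,1) -> at (4,0): 1 [p2], cum=1
Step 2: p0@(2,1) p1@(3,1) p2@ESC p3@(4,2) p4@(5,1) -> at (4,0): 0 [-], cum=1
Step 3: p0@(3,1) p1@(4,1) p2@ESC p3@(5,2) p4@ESC -> at (4,0): 0 [-], cum=1
Step 4: p0@(4,1) p1@(5,1) p2@ESC p3@(5,1) p4@ESC -> at (4,0): 0 [-], cum=1
Step 5: p0@(5,1) p1@ESC p2@ESC p3@ESC p4@ESC -> at (4,0): 0 [-], cum=1
Step 6: p0@ESC p1@ESC p2@ESC p3@ESC p4@ESC -> at (4,0): 0 [-], cum=1
Total visits = 1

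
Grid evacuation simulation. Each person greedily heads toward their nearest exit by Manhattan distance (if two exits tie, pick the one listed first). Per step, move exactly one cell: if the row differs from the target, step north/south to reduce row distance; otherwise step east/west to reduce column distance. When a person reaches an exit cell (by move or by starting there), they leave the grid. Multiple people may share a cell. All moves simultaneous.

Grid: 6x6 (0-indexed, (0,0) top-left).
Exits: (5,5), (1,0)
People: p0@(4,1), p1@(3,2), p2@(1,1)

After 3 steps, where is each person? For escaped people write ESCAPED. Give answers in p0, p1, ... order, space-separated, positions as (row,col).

Step 1: p0:(4,1)->(3,1) | p1:(3,2)->(2,2) | p2:(1,1)->(1,0)->EXIT
Step 2: p0:(3,1)->(2,1) | p1:(2,2)->(1,2) | p2:escaped
Step 3: p0:(2,1)->(1,1) | p1:(1,2)->(1,1) | p2:escaped

(1,1) (1,1) ESCAPED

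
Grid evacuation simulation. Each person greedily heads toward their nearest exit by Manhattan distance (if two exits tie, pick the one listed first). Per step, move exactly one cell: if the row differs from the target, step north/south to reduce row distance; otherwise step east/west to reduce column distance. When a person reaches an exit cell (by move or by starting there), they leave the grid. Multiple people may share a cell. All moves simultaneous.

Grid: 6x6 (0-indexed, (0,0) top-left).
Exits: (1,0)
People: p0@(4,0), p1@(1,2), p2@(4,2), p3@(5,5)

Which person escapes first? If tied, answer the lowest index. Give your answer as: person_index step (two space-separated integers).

Answer: 1 2

Derivation:
Step 1: p0:(4,0)->(3,0) | p1:(1,2)->(1,1) | p2:(4,2)->(3,2) | p3:(5,5)->(4,5)
Step 2: p0:(3,0)->(2,0) | p1:(1,1)->(1,0)->EXIT | p2:(3,2)->(2,2) | p3:(4,5)->(3,5)
Step 3: p0:(2,0)->(1,0)->EXIT | p1:escaped | p2:(2,2)->(1,2) | p3:(3,5)->(2,5)
Step 4: p0:escaped | p1:escaped | p2:(1,2)->(1,1) | p3:(2,5)->(1,5)
Step 5: p0:escaped | p1:escaped | p2:(1,1)->(1,0)->EXIT | p3:(1,5)->(1,4)
Step 6: p0:escaped | p1:escaped | p2:escaped | p3:(1,4)->(1,3)
Step 7: p0:escaped | p1:escaped | p2:escaped | p3:(1,3)->(1,2)
Step 8: p0:escaped | p1:escaped | p2:escaped | p3:(1,2)->(1,1)
Step 9: p0:escaped | p1:escaped | p2:escaped | p3:(1,1)->(1,0)->EXIT
Exit steps: [3, 2, 5, 9]
First to escape: p1 at step 2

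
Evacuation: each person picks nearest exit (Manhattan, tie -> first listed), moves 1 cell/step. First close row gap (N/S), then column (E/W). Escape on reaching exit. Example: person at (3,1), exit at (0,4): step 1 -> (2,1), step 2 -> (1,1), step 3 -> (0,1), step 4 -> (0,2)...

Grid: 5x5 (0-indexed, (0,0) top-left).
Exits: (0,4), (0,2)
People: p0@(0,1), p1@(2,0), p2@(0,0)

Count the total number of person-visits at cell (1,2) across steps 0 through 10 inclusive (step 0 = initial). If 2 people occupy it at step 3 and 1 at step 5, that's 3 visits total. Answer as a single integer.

Step 0: p0@(0,1) p1@(2,0) p2@(0,0) -> at (1,2): 0 [-], cum=0
Step 1: p0@ESC p1@(1,0) p2@(0,1) -> at (1,2): 0 [-], cum=0
Step 2: p0@ESC p1@(0,0) p2@ESC -> at (1,2): 0 [-], cum=0
Step 3: p0@ESC p1@(0,1) p2@ESC -> at (1,2): 0 [-], cum=0
Step 4: p0@ESC p1@ESC p2@ESC -> at (1,2): 0 [-], cum=0
Total visits = 0

Answer: 0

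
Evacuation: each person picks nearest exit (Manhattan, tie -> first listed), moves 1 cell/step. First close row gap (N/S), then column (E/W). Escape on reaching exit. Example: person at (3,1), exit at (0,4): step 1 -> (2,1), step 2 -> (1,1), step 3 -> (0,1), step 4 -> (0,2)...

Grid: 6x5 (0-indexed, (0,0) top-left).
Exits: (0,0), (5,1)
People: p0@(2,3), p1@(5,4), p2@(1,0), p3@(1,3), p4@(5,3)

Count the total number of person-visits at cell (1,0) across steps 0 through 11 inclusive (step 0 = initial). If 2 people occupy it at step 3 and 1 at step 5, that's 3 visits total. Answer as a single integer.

Answer: 1

Derivation:
Step 0: p0@(2,3) p1@(5,4) p2@(1,0) p3@(1,3) p4@(5,3) -> at (1,0): 1 [p2], cum=1
Step 1: p0@(1,3) p1@(5,3) p2@ESC p3@(0,3) p4@(5,2) -> at (1,0): 0 [-], cum=1
Step 2: p0@(0,3) p1@(5,2) p2@ESC p3@(0,2) p4@ESC -> at (1,0): 0 [-], cum=1
Step 3: p0@(0,2) p1@ESC p2@ESC p3@(0,1) p4@ESC -> at (1,0): 0 [-], cum=1
Step 4: p0@(0,1) p1@ESC p2@ESC p3@ESC p4@ESC -> at (1,0): 0 [-], cum=1
Step 5: p0@ESC p1@ESC p2@ESC p3@ESC p4@ESC -> at (1,0): 0 [-], cum=1
Total visits = 1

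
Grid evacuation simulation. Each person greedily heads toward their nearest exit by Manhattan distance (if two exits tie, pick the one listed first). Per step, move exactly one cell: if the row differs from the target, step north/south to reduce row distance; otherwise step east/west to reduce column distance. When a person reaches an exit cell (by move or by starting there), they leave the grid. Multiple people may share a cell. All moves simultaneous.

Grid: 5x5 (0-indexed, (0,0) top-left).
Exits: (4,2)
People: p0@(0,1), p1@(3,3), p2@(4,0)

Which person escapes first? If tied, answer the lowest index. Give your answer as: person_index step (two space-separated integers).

Answer: 1 2

Derivation:
Step 1: p0:(0,1)->(1,1) | p1:(3,3)->(4,3) | p2:(4,0)->(4,1)
Step 2: p0:(1,1)->(2,1) | p1:(4,3)->(4,2)->EXIT | p2:(4,1)->(4,2)->EXIT
Step 3: p0:(2,1)->(3,1) | p1:escaped | p2:escaped
Step 4: p0:(3,1)->(4,1) | p1:escaped | p2:escaped
Step 5: p0:(4,1)->(4,2)->EXIT | p1:escaped | p2:escaped
Exit steps: [5, 2, 2]
First to escape: p1 at step 2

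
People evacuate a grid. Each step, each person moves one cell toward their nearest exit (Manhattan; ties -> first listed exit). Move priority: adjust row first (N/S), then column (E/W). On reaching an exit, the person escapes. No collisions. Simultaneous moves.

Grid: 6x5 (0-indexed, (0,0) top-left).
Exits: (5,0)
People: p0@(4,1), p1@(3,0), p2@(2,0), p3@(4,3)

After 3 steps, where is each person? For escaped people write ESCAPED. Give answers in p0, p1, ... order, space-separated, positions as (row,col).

Step 1: p0:(4,1)->(5,1) | p1:(3,0)->(4,0) | p2:(2,0)->(3,0) | p3:(4,3)->(5,3)
Step 2: p0:(5,1)->(5,0)->EXIT | p1:(4,0)->(5,0)->EXIT | p2:(3,0)->(4,0) | p3:(5,3)->(5,2)
Step 3: p0:escaped | p1:escaped | p2:(4,0)->(5,0)->EXIT | p3:(5,2)->(5,1)

ESCAPED ESCAPED ESCAPED (5,1)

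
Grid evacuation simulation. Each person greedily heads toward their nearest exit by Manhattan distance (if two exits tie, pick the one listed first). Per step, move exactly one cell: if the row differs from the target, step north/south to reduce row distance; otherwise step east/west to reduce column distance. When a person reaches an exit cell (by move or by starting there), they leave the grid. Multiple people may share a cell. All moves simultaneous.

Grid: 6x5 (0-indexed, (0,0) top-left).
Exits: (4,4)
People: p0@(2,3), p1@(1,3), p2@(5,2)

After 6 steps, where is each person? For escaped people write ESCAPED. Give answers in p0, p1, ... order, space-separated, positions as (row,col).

Step 1: p0:(2,3)->(3,3) | p1:(1,3)->(2,3) | p2:(5,2)->(4,2)
Step 2: p0:(3,3)->(4,3) | p1:(2,3)->(3,3) | p2:(4,2)->(4,3)
Step 3: p0:(4,3)->(4,4)->EXIT | p1:(3,3)->(4,3) | p2:(4,3)->(4,4)->EXIT
Step 4: p0:escaped | p1:(4,3)->(4,4)->EXIT | p2:escaped

ESCAPED ESCAPED ESCAPED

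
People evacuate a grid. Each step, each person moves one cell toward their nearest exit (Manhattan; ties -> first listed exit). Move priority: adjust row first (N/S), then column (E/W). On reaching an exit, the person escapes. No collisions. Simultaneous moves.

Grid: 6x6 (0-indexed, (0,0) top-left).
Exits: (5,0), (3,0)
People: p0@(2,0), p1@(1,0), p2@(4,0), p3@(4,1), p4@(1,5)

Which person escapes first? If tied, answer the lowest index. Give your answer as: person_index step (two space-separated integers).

Answer: 0 1

Derivation:
Step 1: p0:(2,0)->(3,0)->EXIT | p1:(1,0)->(2,0) | p2:(4,0)->(5,0)->EXIT | p3:(4,1)->(5,1) | p4:(1,5)->(2,5)
Step 2: p0:escaped | p1:(2,0)->(3,0)->EXIT | p2:escaped | p3:(5,1)->(5,0)->EXIT | p4:(2,5)->(3,5)
Step 3: p0:escaped | p1:escaped | p2:escaped | p3:escaped | p4:(3,5)->(3,4)
Step 4: p0:escaped | p1:escaped | p2:escaped | p3:escaped | p4:(3,4)->(3,3)
Step 5: p0:escaped | p1:escaped | p2:escaped | p3:escaped | p4:(3,3)->(3,2)
Step 6: p0:escaped | p1:escaped | p2:escaped | p3:escaped | p4:(3,2)->(3,1)
Step 7: p0:escaped | p1:escaped | p2:escaped | p3:escaped | p4:(3,1)->(3,0)->EXIT
Exit steps: [1, 2, 1, 2, 7]
First to escape: p0 at step 1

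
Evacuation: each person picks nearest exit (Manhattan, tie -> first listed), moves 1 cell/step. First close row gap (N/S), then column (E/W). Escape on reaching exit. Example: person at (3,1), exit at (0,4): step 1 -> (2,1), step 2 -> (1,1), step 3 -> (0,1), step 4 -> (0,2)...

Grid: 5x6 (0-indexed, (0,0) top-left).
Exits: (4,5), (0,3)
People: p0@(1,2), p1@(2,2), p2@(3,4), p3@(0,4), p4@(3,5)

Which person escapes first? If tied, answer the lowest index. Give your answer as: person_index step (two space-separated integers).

Step 1: p0:(1,2)->(0,2) | p1:(2,2)->(1,2) | p2:(3,4)->(4,4) | p3:(0,4)->(0,3)->EXIT | p4:(3,5)->(4,5)->EXIT
Step 2: p0:(0,2)->(0,3)->EXIT | p1:(1,2)->(0,2) | p2:(4,4)->(4,5)->EXIT | p3:escaped | p4:escaped
Step 3: p0:escaped | p1:(0,2)->(0,3)->EXIT | p2:escaped | p3:escaped | p4:escaped
Exit steps: [2, 3, 2, 1, 1]
First to escape: p3 at step 1

Answer: 3 1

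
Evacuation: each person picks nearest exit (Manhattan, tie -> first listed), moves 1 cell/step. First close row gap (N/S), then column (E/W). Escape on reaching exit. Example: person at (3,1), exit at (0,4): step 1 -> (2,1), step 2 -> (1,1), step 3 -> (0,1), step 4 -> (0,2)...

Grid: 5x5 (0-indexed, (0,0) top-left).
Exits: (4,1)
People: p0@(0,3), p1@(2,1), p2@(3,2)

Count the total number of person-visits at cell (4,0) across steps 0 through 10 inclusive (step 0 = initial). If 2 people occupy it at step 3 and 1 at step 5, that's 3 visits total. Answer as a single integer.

Answer: 0

Derivation:
Step 0: p0@(0,3) p1@(2,1) p2@(3,2) -> at (4,0): 0 [-], cum=0
Step 1: p0@(1,3) p1@(3,1) p2@(4,2) -> at (4,0): 0 [-], cum=0
Step 2: p0@(2,3) p1@ESC p2@ESC -> at (4,0): 0 [-], cum=0
Step 3: p0@(3,3) p1@ESC p2@ESC -> at (4,0): 0 [-], cum=0
Step 4: p0@(4,3) p1@ESC p2@ESC -> at (4,0): 0 [-], cum=0
Step 5: p0@(4,2) p1@ESC p2@ESC -> at (4,0): 0 [-], cum=0
Step 6: p0@ESC p1@ESC p2@ESC -> at (4,0): 0 [-], cum=0
Total visits = 0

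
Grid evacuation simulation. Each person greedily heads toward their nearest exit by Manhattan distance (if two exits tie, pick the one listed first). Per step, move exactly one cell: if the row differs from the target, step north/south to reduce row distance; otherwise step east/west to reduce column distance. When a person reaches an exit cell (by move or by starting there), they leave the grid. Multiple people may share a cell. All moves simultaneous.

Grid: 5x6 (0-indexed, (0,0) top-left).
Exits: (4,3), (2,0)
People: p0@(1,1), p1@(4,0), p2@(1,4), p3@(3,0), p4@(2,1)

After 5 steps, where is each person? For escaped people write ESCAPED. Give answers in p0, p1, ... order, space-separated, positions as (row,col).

Step 1: p0:(1,1)->(2,1) | p1:(4,0)->(3,0) | p2:(1,4)->(2,4) | p3:(3,0)->(2,0)->EXIT | p4:(2,1)->(2,0)->EXIT
Step 2: p0:(2,1)->(2,0)->EXIT | p1:(3,0)->(2,0)->EXIT | p2:(2,4)->(3,4) | p3:escaped | p4:escaped
Step 3: p0:escaped | p1:escaped | p2:(3,4)->(4,4) | p3:escaped | p4:escaped
Step 4: p0:escaped | p1:escaped | p2:(4,4)->(4,3)->EXIT | p3:escaped | p4:escaped

ESCAPED ESCAPED ESCAPED ESCAPED ESCAPED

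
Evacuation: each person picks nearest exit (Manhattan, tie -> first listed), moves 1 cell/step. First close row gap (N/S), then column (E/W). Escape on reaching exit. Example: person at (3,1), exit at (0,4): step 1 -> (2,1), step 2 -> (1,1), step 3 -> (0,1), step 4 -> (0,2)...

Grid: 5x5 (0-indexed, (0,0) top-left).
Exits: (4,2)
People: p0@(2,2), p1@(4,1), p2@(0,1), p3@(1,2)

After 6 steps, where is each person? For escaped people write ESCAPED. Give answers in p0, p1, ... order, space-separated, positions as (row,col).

Step 1: p0:(2,2)->(3,2) | p1:(4,1)->(4,2)->EXIT | p2:(0,1)->(1,1) | p3:(1,2)->(2,2)
Step 2: p0:(3,2)->(4,2)->EXIT | p1:escaped | p2:(1,1)->(2,1) | p3:(2,2)->(3,2)
Step 3: p0:escaped | p1:escaped | p2:(2,1)->(3,1) | p3:(3,2)->(4,2)->EXIT
Step 4: p0:escaped | p1:escaped | p2:(3,1)->(4,1) | p3:escaped
Step 5: p0:escaped | p1:escaped | p2:(4,1)->(4,2)->EXIT | p3:escaped

ESCAPED ESCAPED ESCAPED ESCAPED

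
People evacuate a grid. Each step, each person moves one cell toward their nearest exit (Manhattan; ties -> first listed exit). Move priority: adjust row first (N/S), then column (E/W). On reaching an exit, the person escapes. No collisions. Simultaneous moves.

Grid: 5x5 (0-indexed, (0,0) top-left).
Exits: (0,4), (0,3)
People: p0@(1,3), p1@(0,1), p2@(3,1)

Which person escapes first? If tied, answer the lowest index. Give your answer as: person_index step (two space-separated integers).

Answer: 0 1

Derivation:
Step 1: p0:(1,3)->(0,3)->EXIT | p1:(0,1)->(0,2) | p2:(3,1)->(2,1)
Step 2: p0:escaped | p1:(0,2)->(0,3)->EXIT | p2:(2,1)->(1,1)
Step 3: p0:escaped | p1:escaped | p2:(1,1)->(0,1)
Step 4: p0:escaped | p1:escaped | p2:(0,1)->(0,2)
Step 5: p0:escaped | p1:escaped | p2:(0,2)->(0,3)->EXIT
Exit steps: [1, 2, 5]
First to escape: p0 at step 1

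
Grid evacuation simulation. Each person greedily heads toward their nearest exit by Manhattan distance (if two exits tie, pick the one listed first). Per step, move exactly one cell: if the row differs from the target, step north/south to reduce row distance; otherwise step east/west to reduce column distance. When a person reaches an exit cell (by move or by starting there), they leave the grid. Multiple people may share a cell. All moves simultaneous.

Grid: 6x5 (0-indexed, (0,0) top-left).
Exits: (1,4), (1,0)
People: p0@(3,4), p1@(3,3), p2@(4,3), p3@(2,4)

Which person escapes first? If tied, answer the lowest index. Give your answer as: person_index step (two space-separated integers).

Step 1: p0:(3,4)->(2,4) | p1:(3,3)->(2,3) | p2:(4,3)->(3,3) | p3:(2,4)->(1,4)->EXIT
Step 2: p0:(2,4)->(1,4)->EXIT | p1:(2,3)->(1,3) | p2:(3,3)->(2,3) | p3:escaped
Step 3: p0:escaped | p1:(1,3)->(1,4)->EXIT | p2:(2,3)->(1,3) | p3:escaped
Step 4: p0:escaped | p1:escaped | p2:(1,3)->(1,4)->EXIT | p3:escaped
Exit steps: [2, 3, 4, 1]
First to escape: p3 at step 1

Answer: 3 1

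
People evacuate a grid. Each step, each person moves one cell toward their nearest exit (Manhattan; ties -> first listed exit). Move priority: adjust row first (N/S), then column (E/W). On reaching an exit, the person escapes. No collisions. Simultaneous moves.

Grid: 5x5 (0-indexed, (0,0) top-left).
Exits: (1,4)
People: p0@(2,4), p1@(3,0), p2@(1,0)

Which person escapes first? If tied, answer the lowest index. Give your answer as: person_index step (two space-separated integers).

Answer: 0 1

Derivation:
Step 1: p0:(2,4)->(1,4)->EXIT | p1:(3,0)->(2,0) | p2:(1,0)->(1,1)
Step 2: p0:escaped | p1:(2,0)->(1,0) | p2:(1,1)->(1,2)
Step 3: p0:escaped | p1:(1,0)->(1,1) | p2:(1,2)->(1,3)
Step 4: p0:escaped | p1:(1,1)->(1,2) | p2:(1,3)->(1,4)->EXIT
Step 5: p0:escaped | p1:(1,2)->(1,3) | p2:escaped
Step 6: p0:escaped | p1:(1,3)->(1,4)->EXIT | p2:escaped
Exit steps: [1, 6, 4]
First to escape: p0 at step 1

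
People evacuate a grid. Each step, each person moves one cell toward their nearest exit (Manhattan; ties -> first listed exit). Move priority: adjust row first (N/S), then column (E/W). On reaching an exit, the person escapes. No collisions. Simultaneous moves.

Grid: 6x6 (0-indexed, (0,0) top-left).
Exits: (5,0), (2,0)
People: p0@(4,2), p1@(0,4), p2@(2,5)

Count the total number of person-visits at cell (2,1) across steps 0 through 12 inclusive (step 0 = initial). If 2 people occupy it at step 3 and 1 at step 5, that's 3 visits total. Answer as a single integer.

Step 0: p0@(4,2) p1@(0,4) p2@(2,5) -> at (2,1): 0 [-], cum=0
Step 1: p0@(5,2) p1@(1,4) p2@(2,4) -> at (2,1): 0 [-], cum=0
Step 2: p0@(5,1) p1@(2,4) p2@(2,3) -> at (2,1): 0 [-], cum=0
Step 3: p0@ESC p1@(2,3) p2@(2,2) -> at (2,1): 0 [-], cum=0
Step 4: p0@ESC p1@(2,2) p2@(2,1) -> at (2,1): 1 [p2], cum=1
Step 5: p0@ESC p1@(2,1) p2@ESC -> at (2,1): 1 [p1], cum=2
Step 6: p0@ESC p1@ESC p2@ESC -> at (2,1): 0 [-], cum=2
Total visits = 2

Answer: 2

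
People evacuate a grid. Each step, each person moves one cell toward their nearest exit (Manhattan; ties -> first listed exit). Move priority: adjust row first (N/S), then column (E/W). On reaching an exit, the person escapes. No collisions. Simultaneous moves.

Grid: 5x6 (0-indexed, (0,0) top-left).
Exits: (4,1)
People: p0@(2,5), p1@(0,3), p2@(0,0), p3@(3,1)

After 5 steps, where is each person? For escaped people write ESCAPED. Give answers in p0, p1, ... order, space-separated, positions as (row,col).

Step 1: p0:(2,5)->(3,5) | p1:(0,3)->(1,3) | p2:(0,0)->(1,0) | p3:(3,1)->(4,1)->EXIT
Step 2: p0:(3,5)->(4,5) | p1:(1,3)->(2,3) | p2:(1,0)->(2,0) | p3:escaped
Step 3: p0:(4,5)->(4,4) | p1:(2,3)->(3,3) | p2:(2,0)->(3,0) | p3:escaped
Step 4: p0:(4,4)->(4,3) | p1:(3,3)->(4,3) | p2:(3,0)->(4,0) | p3:escaped
Step 5: p0:(4,3)->(4,2) | p1:(4,3)->(4,2) | p2:(4,0)->(4,1)->EXIT | p3:escaped

(4,2) (4,2) ESCAPED ESCAPED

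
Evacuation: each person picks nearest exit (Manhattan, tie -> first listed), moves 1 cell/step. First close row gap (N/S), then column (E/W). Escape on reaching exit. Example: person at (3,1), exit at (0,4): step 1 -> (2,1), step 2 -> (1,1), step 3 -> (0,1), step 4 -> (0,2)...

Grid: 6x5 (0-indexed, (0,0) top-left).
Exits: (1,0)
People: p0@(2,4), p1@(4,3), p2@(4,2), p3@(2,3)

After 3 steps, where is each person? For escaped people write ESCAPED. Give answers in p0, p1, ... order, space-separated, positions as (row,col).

Step 1: p0:(2,4)->(1,4) | p1:(4,3)->(3,3) | p2:(4,2)->(3,2) | p3:(2,3)->(1,3)
Step 2: p0:(1,4)->(1,3) | p1:(3,3)->(2,3) | p2:(3,2)->(2,2) | p3:(1,3)->(1,2)
Step 3: p0:(1,3)->(1,2) | p1:(2,3)->(1,3) | p2:(2,2)->(1,2) | p3:(1,2)->(1,1)

(1,2) (1,3) (1,2) (1,1)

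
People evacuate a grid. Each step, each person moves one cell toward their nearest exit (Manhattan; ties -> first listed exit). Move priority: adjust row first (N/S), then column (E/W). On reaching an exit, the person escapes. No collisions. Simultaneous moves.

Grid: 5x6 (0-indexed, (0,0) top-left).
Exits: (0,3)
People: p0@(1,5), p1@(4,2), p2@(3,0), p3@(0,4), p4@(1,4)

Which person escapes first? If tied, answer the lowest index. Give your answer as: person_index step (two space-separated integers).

Answer: 3 1

Derivation:
Step 1: p0:(1,5)->(0,5) | p1:(4,2)->(3,2) | p2:(3,0)->(2,0) | p3:(0,4)->(0,3)->EXIT | p4:(1,4)->(0,4)
Step 2: p0:(0,5)->(0,4) | p1:(3,2)->(2,2) | p2:(2,0)->(1,0) | p3:escaped | p4:(0,4)->(0,3)->EXIT
Step 3: p0:(0,4)->(0,3)->EXIT | p1:(2,2)->(1,2) | p2:(1,0)->(0,0) | p3:escaped | p4:escaped
Step 4: p0:escaped | p1:(1,2)->(0,2) | p2:(0,0)->(0,1) | p3:escaped | p4:escaped
Step 5: p0:escaped | p1:(0,2)->(0,3)->EXIT | p2:(0,1)->(0,2) | p3:escaped | p4:escaped
Step 6: p0:escaped | p1:escaped | p2:(0,2)->(0,3)->EXIT | p3:escaped | p4:escaped
Exit steps: [3, 5, 6, 1, 2]
First to escape: p3 at step 1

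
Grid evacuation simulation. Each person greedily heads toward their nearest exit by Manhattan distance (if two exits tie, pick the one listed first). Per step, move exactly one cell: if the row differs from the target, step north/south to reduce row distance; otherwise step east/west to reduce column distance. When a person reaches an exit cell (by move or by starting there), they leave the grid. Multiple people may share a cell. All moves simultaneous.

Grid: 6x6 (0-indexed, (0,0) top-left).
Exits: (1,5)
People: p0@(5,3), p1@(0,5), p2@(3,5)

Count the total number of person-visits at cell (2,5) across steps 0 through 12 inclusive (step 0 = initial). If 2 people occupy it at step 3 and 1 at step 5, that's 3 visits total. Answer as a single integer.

Step 0: p0@(5,3) p1@(0,5) p2@(3,5) -> at (2,5): 0 [-], cum=0
Step 1: p0@(4,3) p1@ESC p2@(2,5) -> at (2,5): 1 [p2], cum=1
Step 2: p0@(3,3) p1@ESC p2@ESC -> at (2,5): 0 [-], cum=1
Step 3: p0@(2,3) p1@ESC p2@ESC -> at (2,5): 0 [-], cum=1
Step 4: p0@(1,3) p1@ESC p2@ESC -> at (2,5): 0 [-], cum=1
Step 5: p0@(1,4) p1@ESC p2@ESC -> at (2,5): 0 [-], cum=1
Step 6: p0@ESC p1@ESC p2@ESC -> at (2,5): 0 [-], cum=1
Total visits = 1

Answer: 1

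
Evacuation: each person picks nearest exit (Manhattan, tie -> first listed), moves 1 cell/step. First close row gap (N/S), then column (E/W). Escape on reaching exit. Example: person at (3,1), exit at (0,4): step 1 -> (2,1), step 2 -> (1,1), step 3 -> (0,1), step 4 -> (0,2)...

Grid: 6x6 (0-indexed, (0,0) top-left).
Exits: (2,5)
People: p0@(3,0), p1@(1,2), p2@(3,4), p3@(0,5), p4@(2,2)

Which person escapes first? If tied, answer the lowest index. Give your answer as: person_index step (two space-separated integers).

Answer: 2 2

Derivation:
Step 1: p0:(3,0)->(2,0) | p1:(1,2)->(2,2) | p2:(3,4)->(2,4) | p3:(0,5)->(1,5) | p4:(2,2)->(2,3)
Step 2: p0:(2,0)->(2,1) | p1:(2,2)->(2,3) | p2:(2,4)->(2,5)->EXIT | p3:(1,5)->(2,5)->EXIT | p4:(2,3)->(2,4)
Step 3: p0:(2,1)->(2,2) | p1:(2,3)->(2,4) | p2:escaped | p3:escaped | p4:(2,4)->(2,5)->EXIT
Step 4: p0:(2,2)->(2,3) | p1:(2,4)->(2,5)->EXIT | p2:escaped | p3:escaped | p4:escaped
Step 5: p0:(2,3)->(2,4) | p1:escaped | p2:escaped | p3:escaped | p4:escaped
Step 6: p0:(2,4)->(2,5)->EXIT | p1:escaped | p2:escaped | p3:escaped | p4:escaped
Exit steps: [6, 4, 2, 2, 3]
First to escape: p2 at step 2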